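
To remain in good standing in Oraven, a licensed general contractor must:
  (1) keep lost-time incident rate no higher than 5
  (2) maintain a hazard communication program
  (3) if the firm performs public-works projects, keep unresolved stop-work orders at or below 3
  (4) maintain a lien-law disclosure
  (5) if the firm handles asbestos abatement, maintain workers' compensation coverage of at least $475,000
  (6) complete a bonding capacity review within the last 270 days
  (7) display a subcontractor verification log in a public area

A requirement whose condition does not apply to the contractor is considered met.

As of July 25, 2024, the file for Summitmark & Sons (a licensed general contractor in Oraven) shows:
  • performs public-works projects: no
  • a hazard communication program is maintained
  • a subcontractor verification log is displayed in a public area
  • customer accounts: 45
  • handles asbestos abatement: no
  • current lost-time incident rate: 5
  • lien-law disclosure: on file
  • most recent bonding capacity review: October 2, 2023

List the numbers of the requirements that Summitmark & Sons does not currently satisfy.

6

1. lost-time incident rate 5 ≤ 5 → met
2. hazard communication program present → met
3. condition 'performs public-works projects' does not hold → requirement n/a → met
4. lien-law disclosure present → met
5. condition 'handles asbestos abatement' does not hold → requirement n/a → met
6. bonding capacity review 297 days ago vs limit 270 → not met
7. subcontractor verification log present → met
Not met: 6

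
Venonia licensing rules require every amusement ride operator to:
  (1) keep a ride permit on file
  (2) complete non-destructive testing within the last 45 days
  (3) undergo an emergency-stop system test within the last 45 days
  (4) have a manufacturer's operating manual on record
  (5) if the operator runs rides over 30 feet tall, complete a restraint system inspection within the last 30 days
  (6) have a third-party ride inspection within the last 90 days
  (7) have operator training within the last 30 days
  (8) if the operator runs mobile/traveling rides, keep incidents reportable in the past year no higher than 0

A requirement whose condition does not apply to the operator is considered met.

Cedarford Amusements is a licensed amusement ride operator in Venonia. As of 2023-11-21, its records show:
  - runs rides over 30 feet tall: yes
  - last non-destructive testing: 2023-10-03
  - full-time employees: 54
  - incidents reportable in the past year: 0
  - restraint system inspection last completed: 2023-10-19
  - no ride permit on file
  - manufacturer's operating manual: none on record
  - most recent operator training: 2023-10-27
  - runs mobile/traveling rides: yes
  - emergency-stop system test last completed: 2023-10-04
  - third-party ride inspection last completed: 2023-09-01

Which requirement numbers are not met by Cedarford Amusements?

1. ride permit absent → not met
2. non-destructive testing 49 days ago vs limit 45 → not met
3. emergency-stop system test 48 days ago vs limit 45 → not met
4. manufacturer's operating manual absent → not met
5. condition 'runs rides over 30 feet tall' holds; restraint system inspection 33 days ago vs limit 30 → not met
6. third-party ride inspection 81 days ago vs limit 90 → met
7. operator training 25 days ago vs limit 30 → met
8. condition 'runs mobile/traveling rides' holds; incidents reportable in the past year 0 ≤ 0 → met
Not met: 1, 2, 3, 4, 5

1, 2, 3, 4, 5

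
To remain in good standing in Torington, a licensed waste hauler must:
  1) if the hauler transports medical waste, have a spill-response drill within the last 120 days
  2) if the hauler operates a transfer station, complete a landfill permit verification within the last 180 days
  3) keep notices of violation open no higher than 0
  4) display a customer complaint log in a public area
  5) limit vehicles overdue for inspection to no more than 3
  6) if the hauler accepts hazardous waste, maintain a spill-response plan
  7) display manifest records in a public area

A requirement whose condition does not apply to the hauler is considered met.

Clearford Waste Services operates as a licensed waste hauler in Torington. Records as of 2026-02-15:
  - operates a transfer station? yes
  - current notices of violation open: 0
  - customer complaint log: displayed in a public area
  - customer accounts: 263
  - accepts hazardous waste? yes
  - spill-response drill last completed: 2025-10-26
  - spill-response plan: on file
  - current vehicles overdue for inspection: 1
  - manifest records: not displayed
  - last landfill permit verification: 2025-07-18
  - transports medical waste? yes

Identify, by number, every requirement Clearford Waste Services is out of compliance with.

2, 7

1. condition 'transports medical waste' holds; spill-response drill 112 days ago vs limit 120 → met
2. condition 'operates a transfer station' holds; landfill permit verification 212 days ago vs limit 180 → not met
3. notices of violation open 0 ≤ 0 → met
4. customer complaint log present → met
5. vehicles overdue for inspection 1 ≤ 3 → met
6. condition 'accepts hazardous waste' holds; spill-response plan present → met
7. manifest records absent → not met
Not met: 2, 7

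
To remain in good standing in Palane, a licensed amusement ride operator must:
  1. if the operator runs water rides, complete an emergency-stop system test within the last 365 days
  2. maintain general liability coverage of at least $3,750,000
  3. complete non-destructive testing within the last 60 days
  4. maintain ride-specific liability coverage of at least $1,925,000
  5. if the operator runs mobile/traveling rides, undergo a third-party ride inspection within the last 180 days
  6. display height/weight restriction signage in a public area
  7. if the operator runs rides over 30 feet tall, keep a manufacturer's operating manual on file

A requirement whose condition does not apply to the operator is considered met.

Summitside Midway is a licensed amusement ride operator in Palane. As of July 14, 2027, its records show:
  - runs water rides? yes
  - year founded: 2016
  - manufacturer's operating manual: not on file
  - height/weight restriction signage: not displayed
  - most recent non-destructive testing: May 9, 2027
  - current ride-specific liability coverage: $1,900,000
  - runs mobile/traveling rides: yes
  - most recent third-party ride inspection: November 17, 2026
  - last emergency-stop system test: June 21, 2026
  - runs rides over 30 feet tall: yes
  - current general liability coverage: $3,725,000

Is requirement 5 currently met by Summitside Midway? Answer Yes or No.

No

5. condition 'runs mobile/traveling rides' holds; third-party ride inspection 239 days ago vs limit 180 → not met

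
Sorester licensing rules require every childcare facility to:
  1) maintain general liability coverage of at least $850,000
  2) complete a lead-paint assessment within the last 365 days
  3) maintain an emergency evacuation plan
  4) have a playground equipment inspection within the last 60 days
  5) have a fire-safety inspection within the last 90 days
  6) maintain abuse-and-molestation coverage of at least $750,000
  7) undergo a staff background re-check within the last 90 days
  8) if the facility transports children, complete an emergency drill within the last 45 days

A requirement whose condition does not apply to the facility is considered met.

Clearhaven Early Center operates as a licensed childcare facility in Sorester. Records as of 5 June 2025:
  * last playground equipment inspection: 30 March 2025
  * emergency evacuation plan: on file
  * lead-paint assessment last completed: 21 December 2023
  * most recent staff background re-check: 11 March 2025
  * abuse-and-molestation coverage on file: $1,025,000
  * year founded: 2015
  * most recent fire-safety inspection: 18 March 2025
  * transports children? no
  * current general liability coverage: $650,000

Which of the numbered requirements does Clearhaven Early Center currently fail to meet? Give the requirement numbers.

1. general liability coverage $650,000 < $850,000 → not met
2. lead-paint assessment 532 days ago vs limit 365 → not met
3. emergency evacuation plan present → met
4. playground equipment inspection 67 days ago vs limit 60 → not met
5. fire-safety inspection 79 days ago vs limit 90 → met
6. abuse-and-molestation coverage $1,025,000 ≥ $750,000 → met
7. staff background re-check 86 days ago vs limit 90 → met
8. condition 'transports children' does not hold → requirement n/a → met
Not met: 1, 2, 4

1, 2, 4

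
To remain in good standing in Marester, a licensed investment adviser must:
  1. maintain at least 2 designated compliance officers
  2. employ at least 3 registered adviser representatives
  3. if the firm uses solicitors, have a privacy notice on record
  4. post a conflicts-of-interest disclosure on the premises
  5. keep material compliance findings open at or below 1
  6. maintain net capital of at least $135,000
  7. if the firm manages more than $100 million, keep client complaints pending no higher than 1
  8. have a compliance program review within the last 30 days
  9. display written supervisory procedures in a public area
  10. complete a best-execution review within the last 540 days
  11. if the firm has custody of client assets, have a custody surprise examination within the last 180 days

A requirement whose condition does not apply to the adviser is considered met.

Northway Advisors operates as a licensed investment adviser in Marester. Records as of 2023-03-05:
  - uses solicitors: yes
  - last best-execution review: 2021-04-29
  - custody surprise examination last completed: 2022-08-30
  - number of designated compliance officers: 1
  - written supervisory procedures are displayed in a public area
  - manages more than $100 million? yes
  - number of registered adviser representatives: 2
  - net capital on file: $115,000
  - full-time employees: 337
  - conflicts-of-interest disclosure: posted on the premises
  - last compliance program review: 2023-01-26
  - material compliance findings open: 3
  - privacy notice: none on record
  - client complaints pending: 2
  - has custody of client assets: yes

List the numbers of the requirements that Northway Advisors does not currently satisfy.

1. designated compliance officers 1 < 2 → not met
2. registered adviser representatives 2 < 3 → not met
3. condition 'uses solicitors' holds; privacy notice absent → not met
4. conflicts-of-interest disclosure present → met
5. material compliance findings open 3 > 1 → not met
6. net capital $115,000 < $135,000 → not met
7. condition 'manages more than $100 million' holds; client complaints pending 2 > 1 → not met
8. compliance program review 38 days ago vs limit 30 → not met
9. written supervisory procedures present → met
10. best-execution review 675 days ago vs limit 540 → not met
11. condition 'has custody of client assets' holds; custody surprise examination 187 days ago vs limit 180 → not met
Not met: 1, 2, 3, 5, 6, 7, 8, 10, 11

1, 2, 3, 5, 6, 7, 8, 10, 11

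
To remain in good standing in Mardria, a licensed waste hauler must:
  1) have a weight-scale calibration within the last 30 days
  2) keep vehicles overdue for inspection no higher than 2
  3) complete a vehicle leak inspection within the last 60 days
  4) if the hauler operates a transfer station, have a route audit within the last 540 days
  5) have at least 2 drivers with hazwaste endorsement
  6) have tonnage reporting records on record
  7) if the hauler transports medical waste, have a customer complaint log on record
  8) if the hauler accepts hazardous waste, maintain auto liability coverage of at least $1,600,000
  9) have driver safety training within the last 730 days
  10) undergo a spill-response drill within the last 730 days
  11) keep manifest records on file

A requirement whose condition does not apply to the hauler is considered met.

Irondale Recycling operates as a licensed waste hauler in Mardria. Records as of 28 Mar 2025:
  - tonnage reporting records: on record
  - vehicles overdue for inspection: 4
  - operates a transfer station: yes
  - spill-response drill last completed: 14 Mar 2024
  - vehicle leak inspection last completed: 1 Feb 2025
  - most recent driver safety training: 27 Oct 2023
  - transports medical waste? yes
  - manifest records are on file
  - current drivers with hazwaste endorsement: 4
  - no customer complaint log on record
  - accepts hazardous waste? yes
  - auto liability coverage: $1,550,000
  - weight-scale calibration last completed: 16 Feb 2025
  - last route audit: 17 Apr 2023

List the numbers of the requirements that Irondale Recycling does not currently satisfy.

1. weight-scale calibration 40 days ago vs limit 30 → not met
2. vehicles overdue for inspection 4 > 2 → not met
3. vehicle leak inspection 55 days ago vs limit 60 → met
4. condition 'operates a transfer station' holds; route audit 711 days ago vs limit 540 → not met
5. drivers with hazwaste endorsement 4 ≥ 2 → met
6. tonnage reporting records present → met
7. condition 'transports medical waste' holds; customer complaint log absent → not met
8. condition 'accepts hazardous waste' holds; auto liability coverage $1,550,000 < $1,600,000 → not met
9. driver safety training 518 days ago vs limit 730 → met
10. spill-response drill 379 days ago vs limit 730 → met
11. manifest records present → met
Not met: 1, 2, 4, 7, 8

1, 2, 4, 7, 8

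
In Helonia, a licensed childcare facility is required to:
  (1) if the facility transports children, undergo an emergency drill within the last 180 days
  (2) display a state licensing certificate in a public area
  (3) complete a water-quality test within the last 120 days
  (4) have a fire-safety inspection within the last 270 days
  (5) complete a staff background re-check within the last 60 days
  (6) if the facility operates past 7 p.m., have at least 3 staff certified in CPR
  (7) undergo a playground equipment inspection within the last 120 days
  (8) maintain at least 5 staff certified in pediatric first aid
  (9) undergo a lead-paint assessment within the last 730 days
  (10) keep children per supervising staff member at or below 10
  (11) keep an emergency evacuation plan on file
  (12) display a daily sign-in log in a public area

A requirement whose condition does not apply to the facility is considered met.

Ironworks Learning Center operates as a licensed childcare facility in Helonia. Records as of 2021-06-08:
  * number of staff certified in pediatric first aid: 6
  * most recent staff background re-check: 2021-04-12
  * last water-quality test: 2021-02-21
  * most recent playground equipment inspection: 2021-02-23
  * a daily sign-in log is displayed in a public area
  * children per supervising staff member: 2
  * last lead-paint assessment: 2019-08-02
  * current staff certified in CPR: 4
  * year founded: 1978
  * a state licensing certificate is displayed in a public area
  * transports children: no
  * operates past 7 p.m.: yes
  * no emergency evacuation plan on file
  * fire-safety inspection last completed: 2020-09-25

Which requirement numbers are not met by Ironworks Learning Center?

1. condition 'transports children' does not hold → requirement n/a → met
2. state licensing certificate present → met
3. water-quality test 107 days ago vs limit 120 → met
4. fire-safety inspection 256 days ago vs limit 270 → met
5. staff background re-check 57 days ago vs limit 60 → met
6. condition 'operates past 7 p.m.' holds; staff certified in CPR 4 ≥ 3 → met
7. playground equipment inspection 105 days ago vs limit 120 → met
8. staff certified in pediatric first aid 6 ≥ 5 → met
9. lead-paint assessment 676 days ago vs limit 730 → met
10. children per supervising staff member 2 ≤ 10 → met
11. emergency evacuation plan absent → not met
12. daily sign-in log present → met
Not met: 11

11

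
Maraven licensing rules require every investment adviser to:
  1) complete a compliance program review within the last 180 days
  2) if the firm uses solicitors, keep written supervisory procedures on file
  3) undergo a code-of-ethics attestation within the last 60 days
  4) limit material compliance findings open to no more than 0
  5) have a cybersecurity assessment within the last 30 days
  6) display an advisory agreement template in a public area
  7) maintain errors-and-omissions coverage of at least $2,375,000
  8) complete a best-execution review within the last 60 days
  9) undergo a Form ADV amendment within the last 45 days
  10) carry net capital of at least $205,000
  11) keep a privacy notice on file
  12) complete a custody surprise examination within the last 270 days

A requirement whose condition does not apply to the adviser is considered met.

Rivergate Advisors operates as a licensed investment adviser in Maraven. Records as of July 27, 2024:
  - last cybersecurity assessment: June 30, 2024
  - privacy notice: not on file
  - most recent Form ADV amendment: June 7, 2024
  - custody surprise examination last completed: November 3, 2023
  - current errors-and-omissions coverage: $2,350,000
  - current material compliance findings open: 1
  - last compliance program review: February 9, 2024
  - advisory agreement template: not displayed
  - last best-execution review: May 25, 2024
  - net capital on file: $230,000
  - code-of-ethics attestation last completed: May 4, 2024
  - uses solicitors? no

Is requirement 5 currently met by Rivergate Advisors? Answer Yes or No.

5. cybersecurity assessment 27 days ago vs limit 30 → met

Yes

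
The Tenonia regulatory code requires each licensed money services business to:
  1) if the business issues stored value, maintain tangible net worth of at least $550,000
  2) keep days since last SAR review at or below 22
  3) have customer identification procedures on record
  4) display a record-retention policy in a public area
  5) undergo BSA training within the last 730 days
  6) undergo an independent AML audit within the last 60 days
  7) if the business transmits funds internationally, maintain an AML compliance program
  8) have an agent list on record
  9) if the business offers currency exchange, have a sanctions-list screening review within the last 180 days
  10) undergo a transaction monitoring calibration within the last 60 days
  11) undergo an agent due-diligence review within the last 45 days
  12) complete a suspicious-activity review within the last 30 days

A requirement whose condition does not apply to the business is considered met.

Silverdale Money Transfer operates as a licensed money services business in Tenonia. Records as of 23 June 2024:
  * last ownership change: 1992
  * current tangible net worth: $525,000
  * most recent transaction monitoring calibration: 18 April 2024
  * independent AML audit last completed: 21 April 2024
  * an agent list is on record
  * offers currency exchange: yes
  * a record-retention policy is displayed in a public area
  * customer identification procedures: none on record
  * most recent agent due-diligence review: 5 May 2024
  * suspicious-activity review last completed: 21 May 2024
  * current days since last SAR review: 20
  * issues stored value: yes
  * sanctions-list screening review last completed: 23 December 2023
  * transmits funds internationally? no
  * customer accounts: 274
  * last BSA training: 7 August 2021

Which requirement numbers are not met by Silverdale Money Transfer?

1, 3, 5, 6, 9, 10, 11, 12

1. condition 'issues stored value' holds; tangible net worth $525,000 < $550,000 → not met
2. days since last SAR review 20 ≤ 22 → met
3. customer identification procedures absent → not met
4. record-retention policy present → met
5. BSA training 1051 days ago vs limit 730 → not met
6. independent AML audit 63 days ago vs limit 60 → not met
7. condition 'transmits funds internationally' does not hold → requirement n/a → met
8. agent list present → met
9. condition 'offers currency exchange' holds; sanctions-list screening review 183 days ago vs limit 180 → not met
10. transaction monitoring calibration 66 days ago vs limit 60 → not met
11. agent due-diligence review 49 days ago vs limit 45 → not met
12. suspicious-activity review 33 days ago vs limit 30 → not met
Not met: 1, 3, 5, 6, 9, 10, 11, 12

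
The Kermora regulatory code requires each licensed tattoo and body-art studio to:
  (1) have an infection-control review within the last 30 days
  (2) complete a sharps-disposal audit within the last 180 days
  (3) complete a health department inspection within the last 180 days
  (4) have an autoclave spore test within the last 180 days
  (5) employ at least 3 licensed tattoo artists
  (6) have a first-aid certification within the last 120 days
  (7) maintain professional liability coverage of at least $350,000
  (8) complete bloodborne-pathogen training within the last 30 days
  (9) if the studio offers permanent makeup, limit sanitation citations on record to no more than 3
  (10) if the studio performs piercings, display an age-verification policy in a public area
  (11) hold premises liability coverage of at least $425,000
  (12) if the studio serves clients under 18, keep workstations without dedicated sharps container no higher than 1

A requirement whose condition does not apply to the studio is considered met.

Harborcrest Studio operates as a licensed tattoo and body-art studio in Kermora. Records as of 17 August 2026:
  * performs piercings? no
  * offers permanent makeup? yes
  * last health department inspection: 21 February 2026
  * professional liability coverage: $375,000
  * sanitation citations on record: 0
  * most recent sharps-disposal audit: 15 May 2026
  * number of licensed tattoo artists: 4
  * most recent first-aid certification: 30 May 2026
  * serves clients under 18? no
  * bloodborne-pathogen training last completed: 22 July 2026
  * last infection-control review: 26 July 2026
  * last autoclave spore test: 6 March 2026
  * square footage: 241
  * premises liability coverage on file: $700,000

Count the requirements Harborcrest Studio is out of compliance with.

1. infection-control review 22 days ago vs limit 30 → met
2. sharps-disposal audit 94 days ago vs limit 180 → met
3. health department inspection 177 days ago vs limit 180 → met
4. autoclave spore test 164 days ago vs limit 180 → met
5. licensed tattoo artists 4 ≥ 3 → met
6. first-aid certification 79 days ago vs limit 120 → met
7. professional liability coverage $375,000 ≥ $350,000 → met
8. bloodborne-pathogen training 26 days ago vs limit 30 → met
9. condition 'offers permanent makeup' holds; sanitation citations on record 0 ≤ 3 → met
10. condition 'performs piercings' does not hold → requirement n/a → met
11. premises liability coverage $700,000 ≥ $425,000 → met
12. condition 'serves clients under 18' does not hold → requirement n/a → met
Not met: 0 of 12

0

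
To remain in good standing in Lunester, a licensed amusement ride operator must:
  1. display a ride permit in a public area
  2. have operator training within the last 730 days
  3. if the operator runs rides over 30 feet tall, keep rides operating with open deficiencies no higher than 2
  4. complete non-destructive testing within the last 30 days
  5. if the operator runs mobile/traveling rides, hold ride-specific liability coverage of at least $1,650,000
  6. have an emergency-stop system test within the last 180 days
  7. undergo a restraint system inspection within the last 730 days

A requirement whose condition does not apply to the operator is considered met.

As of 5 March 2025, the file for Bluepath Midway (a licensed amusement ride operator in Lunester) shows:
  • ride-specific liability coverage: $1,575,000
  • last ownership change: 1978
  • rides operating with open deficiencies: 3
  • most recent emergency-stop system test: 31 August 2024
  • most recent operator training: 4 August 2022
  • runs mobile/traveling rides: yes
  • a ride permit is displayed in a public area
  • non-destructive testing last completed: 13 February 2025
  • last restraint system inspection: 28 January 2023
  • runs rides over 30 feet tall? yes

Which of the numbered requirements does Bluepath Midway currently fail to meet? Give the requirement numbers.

2, 3, 5, 6, 7

1. ride permit present → met
2. operator training 944 days ago vs limit 730 → not met
3. condition 'runs rides over 30 feet tall' holds; rides operating with open deficiencies 3 > 2 → not met
4. non-destructive testing 20 days ago vs limit 30 → met
5. condition 'runs mobile/traveling rides' holds; ride-specific liability coverage $1,575,000 < $1,650,000 → not met
6. emergency-stop system test 186 days ago vs limit 180 → not met
7. restraint system inspection 767 days ago vs limit 730 → not met
Not met: 2, 3, 5, 6, 7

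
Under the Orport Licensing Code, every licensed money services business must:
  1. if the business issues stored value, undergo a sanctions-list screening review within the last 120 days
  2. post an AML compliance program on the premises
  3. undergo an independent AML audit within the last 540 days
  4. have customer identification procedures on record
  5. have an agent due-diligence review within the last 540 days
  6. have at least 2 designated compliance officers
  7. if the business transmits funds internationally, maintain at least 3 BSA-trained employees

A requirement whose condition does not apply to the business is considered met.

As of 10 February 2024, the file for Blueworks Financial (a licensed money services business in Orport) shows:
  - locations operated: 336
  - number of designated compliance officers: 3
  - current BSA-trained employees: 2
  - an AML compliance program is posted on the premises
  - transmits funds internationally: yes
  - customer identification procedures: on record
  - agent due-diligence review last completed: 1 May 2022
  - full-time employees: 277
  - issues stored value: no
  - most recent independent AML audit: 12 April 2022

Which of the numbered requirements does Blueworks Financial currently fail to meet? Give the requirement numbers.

3, 5, 7

1. condition 'issues stored value' does not hold → requirement n/a → met
2. AML compliance program present → met
3. independent AML audit 669 days ago vs limit 540 → not met
4. customer identification procedures present → met
5. agent due-diligence review 650 days ago vs limit 540 → not met
6. designated compliance officers 3 ≥ 2 → met
7. condition 'transmits funds internationally' holds; BSA-trained employees 2 < 3 → not met
Not met: 3, 5, 7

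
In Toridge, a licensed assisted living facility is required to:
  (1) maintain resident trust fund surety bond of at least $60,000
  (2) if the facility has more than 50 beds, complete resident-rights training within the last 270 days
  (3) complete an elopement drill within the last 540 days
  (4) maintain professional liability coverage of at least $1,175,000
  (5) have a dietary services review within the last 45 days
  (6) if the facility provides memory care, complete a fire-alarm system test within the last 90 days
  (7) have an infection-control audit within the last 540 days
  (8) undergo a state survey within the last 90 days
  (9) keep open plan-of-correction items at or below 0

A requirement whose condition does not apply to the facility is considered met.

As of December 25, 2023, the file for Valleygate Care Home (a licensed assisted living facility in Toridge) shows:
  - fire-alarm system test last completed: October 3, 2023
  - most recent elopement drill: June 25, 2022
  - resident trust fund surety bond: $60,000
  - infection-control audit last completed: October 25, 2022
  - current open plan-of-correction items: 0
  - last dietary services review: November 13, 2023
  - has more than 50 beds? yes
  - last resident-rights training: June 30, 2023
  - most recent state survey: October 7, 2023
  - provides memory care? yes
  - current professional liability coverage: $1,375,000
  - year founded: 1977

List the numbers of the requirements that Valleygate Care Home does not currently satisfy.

3

1. resident trust fund surety bond $60,000 ≥ $60,000 → met
2. condition 'has more than 50 beds' holds; resident-rights training 178 days ago vs limit 270 → met
3. elopement drill 548 days ago vs limit 540 → not met
4. professional liability coverage $1,375,000 ≥ $1,175,000 → met
5. dietary services review 42 days ago vs limit 45 → met
6. condition 'provides memory care' holds; fire-alarm system test 83 days ago vs limit 90 → met
7. infection-control audit 426 days ago vs limit 540 → met
8. state survey 79 days ago vs limit 90 → met
9. open plan-of-correction items 0 ≤ 0 → met
Not met: 3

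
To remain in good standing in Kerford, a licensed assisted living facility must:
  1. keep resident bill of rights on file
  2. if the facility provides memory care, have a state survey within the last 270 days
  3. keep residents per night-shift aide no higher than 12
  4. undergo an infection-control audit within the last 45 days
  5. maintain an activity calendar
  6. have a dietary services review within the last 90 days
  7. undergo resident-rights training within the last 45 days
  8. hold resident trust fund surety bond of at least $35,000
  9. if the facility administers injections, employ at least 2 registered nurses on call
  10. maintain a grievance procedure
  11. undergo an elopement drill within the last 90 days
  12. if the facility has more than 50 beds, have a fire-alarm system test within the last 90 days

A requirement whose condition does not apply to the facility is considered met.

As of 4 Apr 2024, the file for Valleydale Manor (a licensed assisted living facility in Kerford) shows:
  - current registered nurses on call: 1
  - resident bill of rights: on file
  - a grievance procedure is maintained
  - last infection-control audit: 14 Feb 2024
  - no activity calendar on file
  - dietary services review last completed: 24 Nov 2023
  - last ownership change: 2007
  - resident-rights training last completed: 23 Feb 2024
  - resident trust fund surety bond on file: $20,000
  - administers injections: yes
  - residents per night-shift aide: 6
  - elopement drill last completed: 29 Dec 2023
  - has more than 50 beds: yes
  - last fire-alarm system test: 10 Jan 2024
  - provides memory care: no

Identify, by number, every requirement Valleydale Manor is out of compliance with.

4, 5, 6, 8, 9, 11

1. resident bill of rights present → met
2. condition 'provides memory care' does not hold → requirement n/a → met
3. residents per night-shift aide 6 ≤ 12 → met
4. infection-control audit 50 days ago vs limit 45 → not met
5. activity calendar absent → not met
6. dietary services review 132 days ago vs limit 90 → not met
7. resident-rights training 41 days ago vs limit 45 → met
8. resident trust fund surety bond $20,000 < $35,000 → not met
9. condition 'administers injections' holds; registered nurses on call 1 < 2 → not met
10. grievance procedure present → met
11. elopement drill 97 days ago vs limit 90 → not met
12. condition 'has more than 50 beds' holds; fire-alarm system test 85 days ago vs limit 90 → met
Not met: 4, 5, 6, 8, 9, 11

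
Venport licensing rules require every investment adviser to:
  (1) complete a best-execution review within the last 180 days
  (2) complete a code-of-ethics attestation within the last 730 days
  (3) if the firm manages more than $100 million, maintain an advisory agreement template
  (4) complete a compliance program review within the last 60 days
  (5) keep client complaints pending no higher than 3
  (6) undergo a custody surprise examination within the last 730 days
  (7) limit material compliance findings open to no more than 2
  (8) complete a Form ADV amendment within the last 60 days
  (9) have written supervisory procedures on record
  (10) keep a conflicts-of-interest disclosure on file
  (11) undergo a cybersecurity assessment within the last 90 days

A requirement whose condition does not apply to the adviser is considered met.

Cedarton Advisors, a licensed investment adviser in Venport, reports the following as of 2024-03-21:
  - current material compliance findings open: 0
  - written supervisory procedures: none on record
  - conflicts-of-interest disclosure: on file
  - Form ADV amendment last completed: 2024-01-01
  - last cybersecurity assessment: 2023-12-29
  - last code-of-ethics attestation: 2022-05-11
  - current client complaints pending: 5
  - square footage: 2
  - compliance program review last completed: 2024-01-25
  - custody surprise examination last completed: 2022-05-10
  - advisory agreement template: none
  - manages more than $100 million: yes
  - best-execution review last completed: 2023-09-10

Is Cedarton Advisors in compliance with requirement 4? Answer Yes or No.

Yes

4. compliance program review 56 days ago vs limit 60 → met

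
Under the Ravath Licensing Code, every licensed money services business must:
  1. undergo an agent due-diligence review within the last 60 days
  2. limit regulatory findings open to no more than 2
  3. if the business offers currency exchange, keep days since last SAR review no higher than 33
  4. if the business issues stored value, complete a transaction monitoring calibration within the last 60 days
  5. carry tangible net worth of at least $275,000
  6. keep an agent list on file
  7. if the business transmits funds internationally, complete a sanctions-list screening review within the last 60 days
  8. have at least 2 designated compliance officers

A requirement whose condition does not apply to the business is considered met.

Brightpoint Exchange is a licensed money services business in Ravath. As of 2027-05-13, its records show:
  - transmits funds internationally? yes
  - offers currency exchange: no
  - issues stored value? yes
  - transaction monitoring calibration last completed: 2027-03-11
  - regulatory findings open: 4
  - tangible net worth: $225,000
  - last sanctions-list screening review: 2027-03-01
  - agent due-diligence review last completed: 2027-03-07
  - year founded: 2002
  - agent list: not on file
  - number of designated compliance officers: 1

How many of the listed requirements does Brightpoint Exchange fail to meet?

7

1. agent due-diligence review 67 days ago vs limit 60 → not met
2. regulatory findings open 4 > 2 → not met
3. condition 'offers currency exchange' does not hold → requirement n/a → met
4. condition 'issues stored value' holds; transaction monitoring calibration 63 days ago vs limit 60 → not met
5. tangible net worth $225,000 < $275,000 → not met
6. agent list absent → not met
7. condition 'transmits funds internationally' holds; sanctions-list screening review 73 days ago vs limit 60 → not met
8. designated compliance officers 1 < 2 → not met
Not met: 7 of 8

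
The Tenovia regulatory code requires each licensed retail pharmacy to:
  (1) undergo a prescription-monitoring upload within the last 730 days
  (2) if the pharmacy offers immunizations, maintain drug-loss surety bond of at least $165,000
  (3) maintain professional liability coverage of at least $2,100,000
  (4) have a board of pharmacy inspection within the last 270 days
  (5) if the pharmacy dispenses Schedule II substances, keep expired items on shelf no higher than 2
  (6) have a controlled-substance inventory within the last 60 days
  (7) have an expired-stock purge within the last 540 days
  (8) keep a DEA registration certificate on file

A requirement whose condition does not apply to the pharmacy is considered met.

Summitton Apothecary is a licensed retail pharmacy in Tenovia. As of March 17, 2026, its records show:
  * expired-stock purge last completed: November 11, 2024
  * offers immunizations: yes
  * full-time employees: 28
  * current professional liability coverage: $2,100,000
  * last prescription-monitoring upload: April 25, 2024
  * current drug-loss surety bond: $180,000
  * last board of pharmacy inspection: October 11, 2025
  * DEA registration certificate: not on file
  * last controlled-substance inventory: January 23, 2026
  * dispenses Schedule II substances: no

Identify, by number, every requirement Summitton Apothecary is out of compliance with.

1. prescription-monitoring upload 691 days ago vs limit 730 → met
2. condition 'offers immunizations' holds; drug-loss surety bond $180,000 ≥ $165,000 → met
3. professional liability coverage $2,100,000 ≥ $2,100,000 → met
4. board of pharmacy inspection 157 days ago vs limit 270 → met
5. condition 'dispenses Schedule II substances' does not hold → requirement n/a → met
6. controlled-substance inventory 53 days ago vs limit 60 → met
7. expired-stock purge 491 days ago vs limit 540 → met
8. DEA registration certificate absent → not met
Not met: 8

8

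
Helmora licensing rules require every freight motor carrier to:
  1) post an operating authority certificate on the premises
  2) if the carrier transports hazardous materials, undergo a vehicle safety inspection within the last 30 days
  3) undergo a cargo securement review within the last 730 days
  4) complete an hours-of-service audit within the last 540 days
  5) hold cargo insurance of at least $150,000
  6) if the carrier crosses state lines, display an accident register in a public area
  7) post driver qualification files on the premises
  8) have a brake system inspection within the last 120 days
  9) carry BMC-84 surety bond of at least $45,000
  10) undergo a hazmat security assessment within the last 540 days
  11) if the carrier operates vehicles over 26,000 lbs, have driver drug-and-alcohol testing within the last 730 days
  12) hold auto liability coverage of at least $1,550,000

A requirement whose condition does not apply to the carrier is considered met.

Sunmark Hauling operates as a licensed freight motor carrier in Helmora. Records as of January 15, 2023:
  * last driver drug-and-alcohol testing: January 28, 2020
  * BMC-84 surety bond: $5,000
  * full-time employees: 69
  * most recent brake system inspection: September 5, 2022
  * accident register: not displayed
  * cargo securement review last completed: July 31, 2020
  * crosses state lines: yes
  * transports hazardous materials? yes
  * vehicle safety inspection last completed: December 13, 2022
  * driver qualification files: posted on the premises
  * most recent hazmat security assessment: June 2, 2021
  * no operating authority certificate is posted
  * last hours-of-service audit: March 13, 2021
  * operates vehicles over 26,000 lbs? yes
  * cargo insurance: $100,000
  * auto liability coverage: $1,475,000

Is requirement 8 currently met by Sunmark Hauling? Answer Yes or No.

8. brake system inspection 132 days ago vs limit 120 → not met

No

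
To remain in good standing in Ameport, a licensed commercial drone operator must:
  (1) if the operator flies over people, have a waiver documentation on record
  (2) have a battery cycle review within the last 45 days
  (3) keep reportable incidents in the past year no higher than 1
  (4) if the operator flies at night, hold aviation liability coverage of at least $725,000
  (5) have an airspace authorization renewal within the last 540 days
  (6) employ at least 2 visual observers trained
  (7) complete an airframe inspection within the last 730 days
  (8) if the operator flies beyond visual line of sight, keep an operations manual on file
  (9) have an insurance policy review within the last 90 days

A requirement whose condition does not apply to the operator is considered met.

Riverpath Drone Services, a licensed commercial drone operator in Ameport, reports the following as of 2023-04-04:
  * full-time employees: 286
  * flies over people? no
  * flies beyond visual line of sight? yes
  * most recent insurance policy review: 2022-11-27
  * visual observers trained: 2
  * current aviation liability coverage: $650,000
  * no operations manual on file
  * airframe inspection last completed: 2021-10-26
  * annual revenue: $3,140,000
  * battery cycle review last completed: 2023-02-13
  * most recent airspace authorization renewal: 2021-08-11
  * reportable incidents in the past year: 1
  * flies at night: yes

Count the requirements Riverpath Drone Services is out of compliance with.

5

1. condition 'flies over people' does not hold → requirement n/a → met
2. battery cycle review 50 days ago vs limit 45 → not met
3. reportable incidents in the past year 1 ≤ 1 → met
4. condition 'flies at night' holds; aviation liability coverage $650,000 < $725,000 → not met
5. airspace authorization renewal 601 days ago vs limit 540 → not met
6. visual observers trained 2 ≥ 2 → met
7. airframe inspection 525 days ago vs limit 730 → met
8. condition 'flies beyond visual line of sight' holds; operations manual absent → not met
9. insurance policy review 128 days ago vs limit 90 → not met
Not met: 5 of 9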